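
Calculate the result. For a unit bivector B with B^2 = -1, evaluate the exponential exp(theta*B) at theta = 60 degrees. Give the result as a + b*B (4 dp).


For a unit bivector B with B^2 = -1, the exponential series gives
e^(theta*B) = cos(theta) + sin(theta)*B (the GA analogue of Euler's formula).
theta = 60 degrees = 1.047198 rad
cos(60 deg) = 0.5000
sin(60 deg) = 0.8660
exp(theta*B) = 0.5000 + 0.8660*B


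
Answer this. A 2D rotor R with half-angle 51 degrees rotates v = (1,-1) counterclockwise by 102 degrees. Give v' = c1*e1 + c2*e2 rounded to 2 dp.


Rotor R = cos(51deg) - sin(51deg)*e12
Rotation angle theta = 2 * 51 = 102 degrees
v' = R*v*~R rotates v by theta.
cos(102deg) = -0.2079, sin(102deg) = 0.9781
v'_1 = 1*cos(102deg) - (-1)*sin(102deg)
= 1*(-0.2079) - (-1)*0.9781
= 0.77
v'_2 = 1*sin(102deg) + (-1)*cos(102deg)
= 1*0.9781 + (-1)*(-0.2079)
= 1.19
v' = 0.77*e1 + 1.19*e2


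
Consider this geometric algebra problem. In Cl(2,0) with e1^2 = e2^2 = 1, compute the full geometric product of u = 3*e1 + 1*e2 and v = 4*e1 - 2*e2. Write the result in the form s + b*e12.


Expand: (3*e1 + 1*e2)(4*e1 - 2*e2)
= 3*4*e1e1 + 3*(-2)*e1e2 + 1*4*e2e1 + 1*(-2)*e2e2
Using e1^2 = e2^2 = 1, e2e1 = -e1e2:
Scalar part s = 3*4 + 1*(-2) = 12 + (-2) = 10
Bivector part b = 3*(-2) - 1*4 = -6 - 4 = -10
uv = 10 - 10*e12


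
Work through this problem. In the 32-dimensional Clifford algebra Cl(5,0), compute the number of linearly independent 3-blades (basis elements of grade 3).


Number of grade-k basis blades in Cl(p,q) with n = p + q is C(n, k).
n = 5 + 0 = 5
C(5, 3) = 5! / (3! * 2!)
= 120 / (6 * 2)
= 10


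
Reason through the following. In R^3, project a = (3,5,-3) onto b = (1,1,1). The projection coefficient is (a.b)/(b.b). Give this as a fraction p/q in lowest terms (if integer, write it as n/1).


Projection coefficient = (a . b) / (b . b)
a . b = 3*1 + 5*1 + (-3)*1
= 3 + 5 + (-3) = 5
b . b = 1^2 + 1^2 + 1^2
= 1 + 1 + 1 = 3
Coefficient = 5/3
In lowest terms: 5/3


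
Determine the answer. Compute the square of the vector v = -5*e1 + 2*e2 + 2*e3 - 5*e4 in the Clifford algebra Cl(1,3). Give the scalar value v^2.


v^2 = sum of c_i^2 * e_i^2
Positive signature terms (e_i^2 = +1): (-5)^2 = 25
Negative signature terms (e_j^2 = -1): 2^2 + 2^2 + (-5)^2 = 33
v^2 = 25 - 33 = -8


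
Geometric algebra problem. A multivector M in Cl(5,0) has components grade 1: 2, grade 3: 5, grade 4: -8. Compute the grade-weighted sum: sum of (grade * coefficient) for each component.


Grade-weighted sum = sum of grade_k * coefficient_k
1*2 = 2
3*5 = 15
4*(-8) = -32
Total = 2 + 15 + (-32) = -15


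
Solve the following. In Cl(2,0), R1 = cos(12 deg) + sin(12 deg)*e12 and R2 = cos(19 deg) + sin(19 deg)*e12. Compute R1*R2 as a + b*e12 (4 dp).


Same-plane rotors commute and their half-angles add:
R1*R2 = cos(a1 + a2) + sin(a1 + a2)*e12.
a1 + a2 = 12 + 19 = 31 deg
cos(31 deg) = 0.8572
sin(31 deg) = 0.5150
R1*R2 = 0.8572 + 0.5150*e12


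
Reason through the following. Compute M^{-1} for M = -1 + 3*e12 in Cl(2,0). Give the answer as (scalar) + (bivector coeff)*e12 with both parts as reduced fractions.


M = -1 + 3*e12, where e12^2 = -1.
Since M commutes with its reverse ~M = a - b*e12, M * ~M = a^2 - b^2*e12^2 = a^2 + b^2.
So M^{-1} = ~M / (a^2 + b^2) = (a - b*e12)/(a^2 + b^2).
a^2 + b^2 = 1 + 9 = 10
Scalar part = -1/10 = -1/10
Bivector coeff = -3/10 = -3/10
M^{-1} = -1/10 - 3/10*e12


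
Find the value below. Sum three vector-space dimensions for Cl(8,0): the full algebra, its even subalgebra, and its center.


n = 8 + 0 = 8
Total dim = 2^8 = 256
Even subalgebra dim = 2^7 = 128
n is even, so center dim = 1
Sum = 256 + 128 + 1 = 385


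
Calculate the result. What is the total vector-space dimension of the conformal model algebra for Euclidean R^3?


The conformal model of R^3 uses Cl(4,1): the 3 Euclidean generators plus two extra orthogonal generators e+ (e+^2 = +1) and e- (e-^2 = -1), from which the null vectors e0, einf are built.
Number of generators m = 3 + 2 = 5.
dim Cl(p,q) = 2^m = 2^5 = 32


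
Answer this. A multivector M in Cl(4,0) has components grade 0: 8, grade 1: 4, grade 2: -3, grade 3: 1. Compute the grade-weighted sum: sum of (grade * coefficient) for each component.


Grade-weighted sum = sum of grade_k * coefficient_k
0*8 = 0
1*4 = 4
2*(-3) = -6
3*1 = 3
Total = 0 + 4 + (-6) + 3 = 1


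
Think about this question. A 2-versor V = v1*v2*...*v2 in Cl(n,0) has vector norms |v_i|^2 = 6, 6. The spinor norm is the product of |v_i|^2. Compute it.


Spinor norm N(V) = |v1|^2 * |v2|^2 * ... * |v2|^2
= 6 * 6
Running product: 6, 36
N(V) = 36


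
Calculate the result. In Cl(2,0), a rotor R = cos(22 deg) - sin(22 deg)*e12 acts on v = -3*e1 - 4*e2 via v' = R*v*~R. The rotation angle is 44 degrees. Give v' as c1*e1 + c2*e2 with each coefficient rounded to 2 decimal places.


Rotor R = cos(22deg) - sin(22deg)*e12
Rotation angle theta = 2 * 22 = 44 degrees
v' = R*v*~R rotates v by theta.
cos(44deg) = 0.7193, sin(44deg) = 0.6947
v'_1 = -3*cos(44deg) - (-4)*sin(44deg)
= -3*0.7193 - (-4)*0.6947
= 0.62
v'_2 = -3*sin(44deg) + (-4)*cos(44deg)
= -3*0.6947 + (-4)*0.7193
= -4.96
v' = 0.62*e1 - 4.96*e2


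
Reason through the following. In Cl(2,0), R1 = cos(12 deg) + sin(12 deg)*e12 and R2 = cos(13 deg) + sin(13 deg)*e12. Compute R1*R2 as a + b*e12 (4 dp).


Same-plane rotors commute and their half-angles add:
R1*R2 = cos(a1 + a2) + sin(a1 + a2)*e12.
a1 + a2 = 12 + 13 = 25 deg
cos(25 deg) = 0.9063
sin(25 deg) = 0.4226
R1*R2 = 0.9063 + 0.4226*e12


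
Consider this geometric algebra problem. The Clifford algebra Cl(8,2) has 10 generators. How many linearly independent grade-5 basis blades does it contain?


Number of grade-k basis blades in Cl(p,q) with n = p + q is C(n, k).
n = 8 + 2 = 10
C(10, 5) = 10! / (5! * 5!)
= 3628800 / (120 * 120)
= 252


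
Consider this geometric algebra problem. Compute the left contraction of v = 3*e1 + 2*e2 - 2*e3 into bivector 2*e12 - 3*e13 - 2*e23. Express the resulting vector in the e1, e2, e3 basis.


Left contraction v _| B = <vB>_1 (grade-1 part of the geometric product vB).
Using e1_|e12 = e2, e2_|e12 = -e1, e1_|e13 = e3, e3_|e13 = -e1, e2_|e23 = e3, e3_|e23 = -e2:
e1 coeff: -v2*b12 - v3*b13 = -(2)*(2) - (-2)*(-3) = -10
e2 coeff: v1*b12 - v3*b23 = (3)*(2) - (-2)*(-2) = 2
e3 coeff: v1*b13 + v2*b23 = (3)*(-3) + (2)*(-2) = -13
v _| B = -10*e1 + 2*e2 - 13*e3


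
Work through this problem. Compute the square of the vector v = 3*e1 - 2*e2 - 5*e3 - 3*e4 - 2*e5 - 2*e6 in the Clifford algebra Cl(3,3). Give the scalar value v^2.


v^2 = sum of c_i^2 * e_i^2
Positive signature terms (e_i^2 = +1): 3^2 + (-2)^2 + (-5)^2 = 38
Negative signature terms (e_j^2 = -1): (-3)^2 + (-2)^2 + (-2)^2 = 17
v^2 = 38 - 17 = 21


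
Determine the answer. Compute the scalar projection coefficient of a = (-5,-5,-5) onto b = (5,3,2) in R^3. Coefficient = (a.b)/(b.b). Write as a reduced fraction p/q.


Projection coefficient = (a . b) / (b . b)
a . b = (-5)*5 + (-5)*3 + (-5)*2
= -25 + (-15) + (-10) = -50
b . b = 5^2 + 3^2 + 2^2
= 25 + 9 + 4 = 38
Coefficient = -50/38
In lowest terms: -25/19


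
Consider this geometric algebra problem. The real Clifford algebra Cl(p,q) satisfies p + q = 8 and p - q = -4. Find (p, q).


We need p + q = 8 and p - q = -4.
Adding: 2p = 8 + (-4) = 4, so p = 2.
Then q = 8 - 2 = 6.
(p, q) = (2, 6)


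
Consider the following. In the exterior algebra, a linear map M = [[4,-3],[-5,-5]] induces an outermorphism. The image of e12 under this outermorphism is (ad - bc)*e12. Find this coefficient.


The outermorphism of a linear map f sends e1^e2 to f(e1)^f(e2).
f(e1) = 4*e1 - 5*e2
f(e2) = -3*e1 - 5*e2
f(e1) ^ f(e2) = (4*e1 - 5*e2) ^ (-3*e1 - 5*e2)
= 4*(-5)*e12 + (-5)*(-3)*e21
= (-20 - 15)*e12
= -35*e12
Coefficient = -35


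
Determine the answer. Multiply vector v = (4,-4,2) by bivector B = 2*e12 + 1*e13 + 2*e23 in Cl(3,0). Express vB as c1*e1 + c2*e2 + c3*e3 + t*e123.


vB has grade-1 (vector) and grade-3 (trivector) parts: vB = (v _| B) + (v ^ B).
Vector part <vB>_1:
  e1: -v2*b12 - v3*b13 = -(-4)*(2) - (2)*(1) = 6
  e2: v1*b12 - v3*b23 = (4)*(2) - (2)*(2) = 4
  e3: v1*b13 + v2*b23 = (4)*(1) + (-4)*(2) = -4
Trivector part <vB>_3:
  e123: v1*b23 - v2*b13 + v3*b12 = (4)*(2) - (-4)*(1) + (2)*(2) = 16
vB = 6*e1 + 4*e2 - 4*e3 + 16*e123


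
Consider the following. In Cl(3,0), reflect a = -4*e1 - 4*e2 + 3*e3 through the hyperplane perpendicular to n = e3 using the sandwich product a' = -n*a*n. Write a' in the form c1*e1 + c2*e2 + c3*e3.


Reflection formula: a' = -n*a*n, with n = e3 (unit vector, n^2 = 1).
For reflection through hyperplane perp to e3:
The component along e3 flips sign, others stay.
a = (-4, -4, 3)
a' = (-4, -4, -3)
a' = -4*e1 - 4*e2 - 3*e3


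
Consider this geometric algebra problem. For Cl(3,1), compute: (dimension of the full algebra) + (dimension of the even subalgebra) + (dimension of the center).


n = 3 + 1 = 4
Total dim = 2^4 = 16
Even subalgebra dim = 2^3 = 8
n is even, so center dim = 1
Sum = 16 + 8 + 1 = 25


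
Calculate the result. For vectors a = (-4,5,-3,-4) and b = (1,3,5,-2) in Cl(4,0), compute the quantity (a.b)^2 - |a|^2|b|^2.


a . b = (-4)*1 + 5*3 + (-3)*5 + (-4)*(-2)
= -4 + 15 + (-15) + 8 = 4
|a|^2 = (-4)^2 + 5^2 + (-3)^2 + (-4)^2 = 66
|b|^2 = 1^2 + 3^2 + 5^2 + (-2)^2 = 39
(a.b)^2 = 4^2 = 16
|a|^2 * |b|^2 = 66 * 39 = 2574
Result = 16 - 2574 = -2558


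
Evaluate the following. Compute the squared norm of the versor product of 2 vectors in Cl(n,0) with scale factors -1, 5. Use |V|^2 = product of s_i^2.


Each vector v_i has |v_i|^2 = s_i^2
Squared scales: (-1)^2 = 1, 5^2 = 25
|V|^2 = 1 * 25
= 25


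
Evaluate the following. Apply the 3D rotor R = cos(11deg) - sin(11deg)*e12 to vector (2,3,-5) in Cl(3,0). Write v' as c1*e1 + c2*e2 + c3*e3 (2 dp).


Rotor R = cos(11deg) - sin(11deg)*e12
Rotation angle theta = 2 * 11 = 22 degrees in the e12 plane (e1 -> e2).
The component perpendicular to the plane (e3) is invariant: v'_3 = v3 = -5.00
cos(22deg) = 0.9272, sin(22deg) = 0.3746
v'_1 = v1*cos(theta) - v2*sin(theta) = 2*0.9272 - 3*0.3746 = 0.73
v'_2 = v1*sin(theta) + v2*cos(theta) = 2*0.3746 + 3*0.9272 = 3.53
v' = 0.73*e1 + 3.53*e2 - 5.00*e3


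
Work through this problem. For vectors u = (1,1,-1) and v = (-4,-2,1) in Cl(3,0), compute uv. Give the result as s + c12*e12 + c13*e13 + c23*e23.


In Cl(3,0): e_i^2 = 1, e_ie_j = -e_je_i for i != j.
Scalar part = u . v = 1*(-4) + 1*(-2) + (-1)*1
= -4 + (-2) + (-1) = -7
e12 coeff = 1*(-2) - 1*(-4) = -2 - (-4) = 2
e13 coeff = 1*1 - (-1)*(-4) = 1 - 4 = -3
e23 coeff = 1*1 - (-1)*(-2) = 1 - 2 = -1
uv = -7 + 2*e12 - 3*e13 - 1*e23


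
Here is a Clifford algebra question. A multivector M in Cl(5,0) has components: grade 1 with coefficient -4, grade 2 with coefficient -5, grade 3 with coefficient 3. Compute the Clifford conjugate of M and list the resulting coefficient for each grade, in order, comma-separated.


Clifford conjugate sign for grade k: (-1)^(k(k+1)/2)
Grade 1: (-1)^(1*2/2) = (-1)^1 = -1, coeff -4 -> 4
Grade 2: (-1)^(2*3/2) = (-1)^3 = -1, coeff -5 -> 5
Grade 3: (-1)^(3*4/2) = (-1)^6 = 1, coeff 3 -> 3
Conjugated coefficients: 4, 5, 3


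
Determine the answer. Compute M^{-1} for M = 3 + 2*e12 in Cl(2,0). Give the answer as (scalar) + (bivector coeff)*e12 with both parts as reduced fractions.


M = 3 + 2*e12, where e12^2 = -1.
Since M commutes with its reverse ~M = a - b*e12, M * ~M = a^2 - b^2*e12^2 = a^2 + b^2.
So M^{-1} = ~M / (a^2 + b^2) = (a - b*e12)/(a^2 + b^2).
a^2 + b^2 = 9 + 4 = 13
Scalar part = 3/13 = 3/13
Bivector coeff = -2/13 = -2/13
M^{-1} = 3/13 - 2/13*e12


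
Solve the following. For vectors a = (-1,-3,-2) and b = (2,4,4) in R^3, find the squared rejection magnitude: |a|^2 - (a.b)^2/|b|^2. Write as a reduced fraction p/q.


|a|^2 = (-1)^2 + (-3)^2 + (-2)^2 = 14
|b|^2 = 2^2 + 4^2 + 4^2 = 36
a . b = (-1)*2 + (-3)*4 + (-2)*4 = -22
(a.b)^2 = (-22)^2 = 484
|rej|^2 = 14 - 484/36
= (504 - 484)/36
= 20/36
In lowest terms: 5/9


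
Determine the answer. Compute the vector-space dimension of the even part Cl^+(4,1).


Even subalgebra dimension = 2^(n-1)
n = 4 + 1 = 5
2^(5 - 1) = 2^4 = 16
Verification: sum of C(5,k) for even k = 1 + 10 + 5 = 16
Result = 16


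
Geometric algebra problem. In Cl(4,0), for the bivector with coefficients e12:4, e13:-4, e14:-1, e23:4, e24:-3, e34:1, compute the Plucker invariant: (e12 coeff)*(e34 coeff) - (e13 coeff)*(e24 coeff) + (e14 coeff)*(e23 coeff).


Plucker relation: af - be + cd
a*f = 4*1 = 4
b*e = (-4)*(-3) = 12
c*d = (-1)*4 = -4
af - be + cd = 4 - 12 + (-4)
= -12


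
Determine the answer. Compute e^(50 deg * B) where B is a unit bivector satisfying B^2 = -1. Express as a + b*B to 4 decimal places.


For a unit bivector B with B^2 = -1, the exponential series gives
e^(theta*B) = cos(theta) + sin(theta)*B (the GA analogue of Euler's formula).
theta = 50 degrees = 0.872665 rad
cos(50 deg) = 0.6428
sin(50 deg) = 0.7660
exp(theta*B) = 0.6428 + 0.7660*B


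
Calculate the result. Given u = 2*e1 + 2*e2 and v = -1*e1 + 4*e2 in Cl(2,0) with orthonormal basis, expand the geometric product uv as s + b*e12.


Expand: (2*e1 + 2*e2)(-1*e1 + 4*e2)
= 2*(-1)*e1e1 + 2*4*e1e2 + 2*(-1)*e2e1 + 2*4*e2e2
Using e1^2 = e2^2 = 1, e2e1 = -e1e2:
Scalar part s = 2*(-1) + 2*4 = -2 + 8 = 6
Bivector part b = 2*4 - 2*(-1) = 8 - (-2) = 10
uv = 6 + 10*e12


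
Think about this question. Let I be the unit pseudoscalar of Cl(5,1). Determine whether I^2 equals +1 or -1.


The pseudoscalar I = e1...e_n (product of all n generators) of Cl(p,q) satisfies I^2 = (-1)^(q + n(n-1)/2).
p = 5, q = 1, n = p + q = 6
n(n-1)/2 = 6 * 5 / 2 = 15
Exponent = q + n(n-1)/2 = 1 + 15 = 16
I^2 = (-1)^16 = +1


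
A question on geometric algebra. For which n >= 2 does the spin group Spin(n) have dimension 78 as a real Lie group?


dim Spin(n) = dim so(n) = n(n-1)/2.
Solve n(n-1)/2 = 78, i.e. n^2 - n - 156 = 0.
Discriminant = 1 + 8*78 = 625
n = (1 + sqrt(625))/2 = (1 + 25)/2 = 13


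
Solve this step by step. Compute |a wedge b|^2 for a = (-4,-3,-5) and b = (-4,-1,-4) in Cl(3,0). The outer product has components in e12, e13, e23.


a wedge b = (a1*b2 - a2*b1)*e12 + (a1*b3 - a3*b1)*e13 + (a2*b3 - a3*b2)*e23
e12 coeff: (-4)*(-1) - (-3)*(-4) = 4 - 12 = -8
e13 coeff: (-4)*(-4) - (-5)*(-4) = 16 - 20 = -4
e23 coeff: (-3)*(-4) - (-5)*(-1) = 12 - 5 = 7
|a wedge b|^2 = (-8)^2 + (-4)^2 + 7^2
= 64 + 16 + 49
= 129


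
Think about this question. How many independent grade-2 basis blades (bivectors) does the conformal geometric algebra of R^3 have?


The conformal model of R^3 uses Cl(4,1) with m = 3 + 2 = 5 generators.
Number of grade-2 blades = C(m, 2) = C(5, 2)
= 5*4/2 = 10


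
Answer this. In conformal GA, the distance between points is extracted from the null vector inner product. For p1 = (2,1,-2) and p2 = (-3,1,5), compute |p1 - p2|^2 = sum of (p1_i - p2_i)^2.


p1 - p2 = (5, 0, -7)
|p1 - p2|^2 = 5^2 + 0^2 + (-7)^2
= 25 + 0 + 49
= 74


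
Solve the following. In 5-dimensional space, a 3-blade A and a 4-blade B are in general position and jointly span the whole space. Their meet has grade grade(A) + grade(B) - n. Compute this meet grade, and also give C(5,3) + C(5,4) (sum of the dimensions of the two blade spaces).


Meet grade = grade(A) + grade(B) - n
= 3 + 4 - 5 = 2
C(5,3) = 10
C(5,4) = 5
dim_A + dim_B = 10 + 5 = 15


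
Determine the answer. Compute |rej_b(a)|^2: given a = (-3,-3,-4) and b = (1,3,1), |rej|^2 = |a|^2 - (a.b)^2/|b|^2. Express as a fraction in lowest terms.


|a|^2 = (-3)^2 + (-3)^2 + (-4)^2 = 34
|b|^2 = 1^2 + 3^2 + 1^2 = 11
a . b = (-3)*1 + (-3)*3 + (-4)*1 = -16
(a.b)^2 = (-16)^2 = 256
|rej|^2 = 34 - 256/11
= (374 - 256)/11
= 118/11
In lowest terms: 118/11


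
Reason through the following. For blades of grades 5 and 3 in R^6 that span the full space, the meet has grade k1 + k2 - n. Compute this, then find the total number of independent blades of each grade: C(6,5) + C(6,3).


Meet grade = grade(A) + grade(B) - n
= 5 + 3 - 6 = 2
C(6,5) = 6
C(6,3) = 20
dim_A + dim_B = 6 + 20 = 26


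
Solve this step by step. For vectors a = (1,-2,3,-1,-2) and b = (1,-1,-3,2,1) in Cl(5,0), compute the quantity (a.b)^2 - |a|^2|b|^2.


a . b = 1*1 + (-2)*(-1) + 3*(-3) + (-1)*2 + (-2)*1
= 1 + 2 + (-9) + (-2) + (-2) = -10
|a|^2 = 1^2 + (-2)^2 + 3^2 + (-1)^2 + (-2)^2 = 19
|b|^2 = 1^2 + (-1)^2 + (-3)^2 + 2^2 + 1^2 = 16
(a.b)^2 = (-10)^2 = 100
|a|^2 * |b|^2 = 19 * 16 = 304
Result = 100 - 304 = -204


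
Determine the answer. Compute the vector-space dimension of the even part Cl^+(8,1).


Even subalgebra dimension = 2^(n-1)
n = 8 + 1 = 9
2^(9 - 1) = 2^8 = 256
Verification: sum of C(9,k) for even k = 1 + 36 + 126 + 84 + 9 = 256
Result = 256


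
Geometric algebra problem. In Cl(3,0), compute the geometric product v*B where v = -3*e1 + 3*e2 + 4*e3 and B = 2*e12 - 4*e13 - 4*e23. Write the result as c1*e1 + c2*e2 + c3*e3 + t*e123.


vB has grade-1 (vector) and grade-3 (trivector) parts: vB = (v _| B) + (v ^ B).
Vector part <vB>_1:
  e1: -v2*b12 - v3*b13 = -(3)*(2) - (4)*(-4) = 10
  e2: v1*b12 - v3*b23 = (-3)*(2) - (4)*(-4) = 10
  e3: v1*b13 + v2*b23 = (-3)*(-4) + (3)*(-4) = 0
Trivector part <vB>_3:
  e123: v1*b23 - v2*b13 + v3*b12 = (-3)*(-4) - (3)*(-4) + (4)*(2) = 32
vB = 10*e1 + 10*e2 + 0*e3 + 32*e123


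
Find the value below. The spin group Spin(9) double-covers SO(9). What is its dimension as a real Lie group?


Spin(n) double-covers SO(n); both have Lie algebra so(n) of dimension n(n-1)/2.
n = 9
n(n-1) = 9 * 8 = 72
dim Spin(9) = 72/2 = 36


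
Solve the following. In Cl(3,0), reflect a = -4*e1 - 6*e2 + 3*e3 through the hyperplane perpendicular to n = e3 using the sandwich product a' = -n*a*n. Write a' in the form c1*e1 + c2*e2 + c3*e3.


Reflection formula: a' = -n*a*n, with n = e3 (unit vector, n^2 = 1).
For reflection through hyperplane perp to e3:
The component along e3 flips sign, others stay.
a = (-4, -6, 3)
a' = (-4, -6, -3)
a' = -4*e1 - 6*e2 - 3*e3


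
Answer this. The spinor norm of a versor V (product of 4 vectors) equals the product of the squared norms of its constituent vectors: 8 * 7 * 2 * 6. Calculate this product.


Spinor norm N(V) = |v1|^2 * |v2|^2 * ... * |v4|^2
= 8 * 7 * 2 * 6
Running product: 8, 56, 112, 672
N(V) = 672


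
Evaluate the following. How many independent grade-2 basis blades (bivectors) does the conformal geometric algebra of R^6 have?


The conformal model of R^6 uses Cl(7,1) with m = 6 + 2 = 8 generators.
Number of grade-2 blades = C(m, 2) = C(8, 2)
= 8*7/2 = 28


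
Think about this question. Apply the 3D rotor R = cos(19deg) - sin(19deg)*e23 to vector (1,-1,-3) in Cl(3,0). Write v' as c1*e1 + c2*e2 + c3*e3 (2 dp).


Rotor R = cos(19deg) - sin(19deg)*e23
Rotation angle theta = 2 * 19 = 38 degrees in the e23 plane (e2 -> e3).
The component perpendicular to the plane (e1) is invariant: v'_1 = v1 = 1.00
cos(38deg) = 0.7880, sin(38deg) = 0.6157
v'_2 = v2*cos(theta) - v3*sin(theta) = -1*0.7880 - (-3)*0.6157 = 1.06
v'_3 = v2*sin(theta) + v3*cos(theta) = -1*0.6157 + (-3)*0.7880 = -2.98
v' = 1.00*e1 + 1.06*e2 - 2.98*e3


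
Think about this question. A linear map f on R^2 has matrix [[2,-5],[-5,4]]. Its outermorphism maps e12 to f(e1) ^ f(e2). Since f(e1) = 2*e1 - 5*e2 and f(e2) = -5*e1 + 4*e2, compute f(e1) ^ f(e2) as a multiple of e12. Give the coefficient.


The outermorphism of a linear map f sends e1^e2 to f(e1)^f(e2).
f(e1) = 2*e1 - 5*e2
f(e2) = -5*e1 + 4*e2
f(e1) ^ f(e2) = (2*e1 - 5*e2) ^ (-5*e1 + 4*e2)
= 2*4*e12 + (-5)*(-5)*e21
= (8 - 25)*e12
= -17*e12
Coefficient = -17


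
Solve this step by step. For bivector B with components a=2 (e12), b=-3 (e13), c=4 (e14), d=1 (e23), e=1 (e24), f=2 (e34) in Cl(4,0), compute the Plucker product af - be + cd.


Plucker relation: af - be + cd
a*f = 2*2 = 4
b*e = (-3)*1 = -3
c*d = 4*1 = 4
af - be + cd = 4 - (-3) + 4
= 11


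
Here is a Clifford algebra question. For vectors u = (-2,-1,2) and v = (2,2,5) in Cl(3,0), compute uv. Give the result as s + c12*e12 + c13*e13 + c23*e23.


In Cl(3,0): e_i^2 = 1, e_ie_j = -e_je_i for i != j.
Scalar part = u . v = (-2)*2 + (-1)*2 + 2*5
= -4 + (-2) + 10 = 4
e12 coeff = (-2)*2 - (-1)*2 = -4 - (-2) = -2
e13 coeff = (-2)*5 - 2*2 = -10 - 4 = -14
e23 coeff = (-1)*5 - 2*2 = -5 - 4 = -9
uv = 4 - 2*e12 - 14*e13 - 9*e23


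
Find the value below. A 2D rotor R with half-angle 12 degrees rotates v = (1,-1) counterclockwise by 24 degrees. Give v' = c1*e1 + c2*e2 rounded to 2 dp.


Rotor R = cos(12deg) - sin(12deg)*e12
Rotation angle theta = 2 * 12 = 24 degrees
v' = R*v*~R rotates v by theta.
cos(24deg) = 0.9135, sin(24deg) = 0.4067
v'_1 = 1*cos(24deg) - (-1)*sin(24deg)
= 1*0.9135 - (-1)*0.4067
= 1.32
v'_2 = 1*sin(24deg) + (-1)*cos(24deg)
= 1*0.4067 + (-1)*0.9135
= -0.51
v' = 1.32*e1 - 0.51*e2


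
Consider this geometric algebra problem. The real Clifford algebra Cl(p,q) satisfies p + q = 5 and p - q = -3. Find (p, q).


We need p + q = 5 and p - q = -3.
Adding: 2p = 5 + (-3) = 2, so p = 1.
Then q = 5 - 1 = 4.
(p, q) = (1, 4)


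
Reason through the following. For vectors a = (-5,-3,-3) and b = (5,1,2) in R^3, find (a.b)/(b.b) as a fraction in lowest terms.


Projection coefficient = (a . b) / (b . b)
a . b = (-5)*5 + (-3)*1 + (-3)*2
= -25 + (-3) + (-6) = -34
b . b = 5^2 + 1^2 + 2^2
= 25 + 1 + 4 = 30
Coefficient = -34/30
In lowest terms: -17/15


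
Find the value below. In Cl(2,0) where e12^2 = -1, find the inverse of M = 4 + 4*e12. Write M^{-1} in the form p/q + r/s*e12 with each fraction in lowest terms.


M = 4 + 4*e12, where e12^2 = -1.
Since M commutes with its reverse ~M = a - b*e12, M * ~M = a^2 - b^2*e12^2 = a^2 + b^2.
So M^{-1} = ~M / (a^2 + b^2) = (a - b*e12)/(a^2 + b^2).
a^2 + b^2 = 16 + 16 = 32
Scalar part = 4/32 = 1/8
Bivector coeff = -4/32 = -1/8
M^{-1} = 1/8 - 1/8*e12


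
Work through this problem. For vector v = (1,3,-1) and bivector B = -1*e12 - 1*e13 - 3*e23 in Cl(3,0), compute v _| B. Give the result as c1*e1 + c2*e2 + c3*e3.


Left contraction v _| B = <vB>_1 (grade-1 part of the geometric product vB).
Using e1_|e12 = e2, e2_|e12 = -e1, e1_|e13 = e3, e3_|e13 = -e1, e2_|e23 = e3, e3_|e23 = -e2:
e1 coeff: -v2*b12 - v3*b13 = -(3)*(-1) - (-1)*(-1) = 2
e2 coeff: v1*b12 - v3*b23 = (1)*(-1) - (-1)*(-3) = -4
e3 coeff: v1*b13 + v2*b23 = (1)*(-1) + (3)*(-3) = -10
v _| B = 2*e1 - 4*e2 - 10*e3


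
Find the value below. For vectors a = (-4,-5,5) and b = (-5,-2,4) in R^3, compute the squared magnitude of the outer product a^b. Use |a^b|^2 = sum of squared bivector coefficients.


a wedge b = (a1*b2 - a2*b1)*e12 + (a1*b3 - a3*b1)*e13 + (a2*b3 - a3*b2)*e23
e12 coeff: (-4)*(-2) - (-5)*(-5) = 8 - 25 = -17
e13 coeff: (-4)*4 - 5*(-5) = -16 - (-25) = 9
e23 coeff: (-5)*4 - 5*(-2) = -20 - (-10) = -10
|a wedge b|^2 = (-17)^2 + 9^2 + (-10)^2
= 289 + 81 + 100
= 470


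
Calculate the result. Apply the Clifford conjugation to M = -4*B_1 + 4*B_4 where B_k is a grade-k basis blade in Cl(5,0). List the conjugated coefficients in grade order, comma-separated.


Clifford conjugate sign for grade k: (-1)^(k(k+1)/2)
Grade 1: (-1)^(1*2/2) = (-1)^1 = -1, coeff -4 -> 4
Grade 4: (-1)^(4*5/2) = (-1)^10 = 1, coeff 4 -> 4
Conjugated coefficients: 4, 4


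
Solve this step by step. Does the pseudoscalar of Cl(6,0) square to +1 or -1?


The pseudoscalar I = e1...e_n (product of all n generators) of Cl(p,q) satisfies I^2 = (-1)^(q + n(n-1)/2).
p = 6, q = 0, n = p + q = 6
n(n-1)/2 = 6 * 5 / 2 = 15
Exponent = q + n(n-1)/2 = 0 + 15 = 15
I^2 = (-1)^15 = -1


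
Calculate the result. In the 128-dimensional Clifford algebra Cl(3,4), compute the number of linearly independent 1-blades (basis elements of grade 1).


Number of grade-k basis blades in Cl(p,q) with n = p + q is C(n, k).
n = 3 + 4 = 7
C(7, 1) = 7! / (1! * 6!)
= 5040 / (1 * 720)
= 7


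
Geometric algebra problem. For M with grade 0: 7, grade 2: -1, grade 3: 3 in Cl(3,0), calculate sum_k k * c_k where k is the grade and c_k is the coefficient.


Grade-weighted sum = sum of grade_k * coefficient_k
0*7 = 0
2*(-1) = -2
3*3 = 9
Total = 0 + (-2) + 9 = 7


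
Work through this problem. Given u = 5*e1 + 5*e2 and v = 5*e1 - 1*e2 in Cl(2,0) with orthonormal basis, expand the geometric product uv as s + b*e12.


Expand: (5*e1 + 5*e2)(5*e1 - 1*e2)
= 5*5*e1e1 + 5*(-1)*e1e2 + 5*5*e2e1 + 5*(-1)*e2e2
Using e1^2 = e2^2 = 1, e2e1 = -e1e2:
Scalar part s = 5*5 + 5*(-1) = 25 + (-5) = 20
Bivector part b = 5*(-1) - 5*5 = -5 - 25 = -30
uv = 20 - 30*e12


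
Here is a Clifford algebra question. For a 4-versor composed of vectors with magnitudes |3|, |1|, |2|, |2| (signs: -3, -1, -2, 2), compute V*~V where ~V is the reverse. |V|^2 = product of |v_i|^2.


Each vector v_i has |v_i|^2 = s_i^2
Squared scales: (-3)^2 = 9, (-1)^2 = 1, (-2)^2 = 4, 2^2 = 4
|V|^2 = 9 * 1 * 4 * 4
= 144


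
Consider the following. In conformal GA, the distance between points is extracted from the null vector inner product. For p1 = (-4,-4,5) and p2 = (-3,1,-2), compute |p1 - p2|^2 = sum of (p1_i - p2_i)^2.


p1 - p2 = (-1, -5, 7)
|p1 - p2|^2 = (-1)^2 + (-5)^2 + 7^2
= 1 + 25 + 49
= 75


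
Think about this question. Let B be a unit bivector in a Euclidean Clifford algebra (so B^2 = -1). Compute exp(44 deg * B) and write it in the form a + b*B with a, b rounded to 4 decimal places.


For a unit bivector B with B^2 = -1, the exponential series gives
e^(theta*B) = cos(theta) + sin(theta)*B (the GA analogue of Euler's formula).
theta = 44 degrees = 0.767945 rad
cos(44 deg) = 0.7193
sin(44 deg) = 0.6947
exp(theta*B) = 0.7193 + 0.6947*B


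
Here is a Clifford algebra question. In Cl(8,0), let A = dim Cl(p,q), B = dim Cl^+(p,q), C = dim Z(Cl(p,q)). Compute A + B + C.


n = 8 + 0 = 8
Total dim = 2^8 = 256
Even subalgebra dim = 2^7 = 128
n is even, so center dim = 1
Sum = 256 + 128 + 1 = 385


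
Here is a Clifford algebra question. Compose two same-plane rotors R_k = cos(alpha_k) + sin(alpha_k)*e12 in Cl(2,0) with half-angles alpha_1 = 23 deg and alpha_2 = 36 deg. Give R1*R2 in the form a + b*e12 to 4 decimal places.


Same-plane rotors commute and their half-angles add:
R1*R2 = cos(a1 + a2) + sin(a1 + a2)*e12.
a1 + a2 = 23 + 36 = 59 deg
cos(59 deg) = 0.5150
sin(59 deg) = 0.8572
R1*R2 = 0.5150 + 0.8572*e12


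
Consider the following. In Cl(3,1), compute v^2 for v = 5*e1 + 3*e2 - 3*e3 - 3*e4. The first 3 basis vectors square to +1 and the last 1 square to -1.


v^2 = sum of c_i^2 * e_i^2
Positive signature terms (e_i^2 = +1): 5^2 + 3^2 + (-3)^2 = 43
Negative signature terms (e_j^2 = -1): (-3)^2 = 9
v^2 = 43 - 9 = 34


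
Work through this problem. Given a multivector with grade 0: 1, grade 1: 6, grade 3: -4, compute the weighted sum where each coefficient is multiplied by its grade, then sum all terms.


Grade-weighted sum = sum of grade_k * coefficient_k
0*1 = 0
1*6 = 6
3*(-4) = -12
Total = 0 + 6 + (-12) = -6


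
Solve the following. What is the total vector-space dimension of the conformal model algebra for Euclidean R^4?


The conformal model of R^4 uses Cl(5,1): the 4 Euclidean generators plus two extra orthogonal generators e+ (e+^2 = +1) and e- (e-^2 = -1), from which the null vectors e0, einf are built.
Number of generators m = 4 + 2 = 6.
dim Cl(p,q) = 2^m = 2^6 = 64


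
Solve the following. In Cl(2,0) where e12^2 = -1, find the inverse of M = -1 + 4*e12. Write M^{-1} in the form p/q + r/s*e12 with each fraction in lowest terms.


M = -1 + 4*e12, where e12^2 = -1.
Since M commutes with its reverse ~M = a - b*e12, M * ~M = a^2 - b^2*e12^2 = a^2 + b^2.
So M^{-1} = ~M / (a^2 + b^2) = (a - b*e12)/(a^2 + b^2).
a^2 + b^2 = 1 + 16 = 17
Scalar part = -1/17 = -1/17
Bivector coeff = -4/17 = -4/17
M^{-1} = -1/17 - 4/17*e12


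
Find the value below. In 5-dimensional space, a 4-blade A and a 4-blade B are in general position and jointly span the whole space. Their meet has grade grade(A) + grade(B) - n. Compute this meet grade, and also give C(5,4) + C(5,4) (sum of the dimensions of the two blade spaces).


Meet grade = grade(A) + grade(B) - n
= 4 + 4 - 5 = 3
C(5,4) = 5
C(5,4) = 5
dim_A + dim_B = 5 + 5 = 10


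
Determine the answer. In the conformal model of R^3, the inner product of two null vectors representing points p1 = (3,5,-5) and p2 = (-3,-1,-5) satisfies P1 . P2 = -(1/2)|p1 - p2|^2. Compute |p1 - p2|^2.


p1 - p2 = (6, 6, 0)
|p1 - p2|^2 = 6^2 + 6^2 + 0^2
= 36 + 36 + 0
= 72


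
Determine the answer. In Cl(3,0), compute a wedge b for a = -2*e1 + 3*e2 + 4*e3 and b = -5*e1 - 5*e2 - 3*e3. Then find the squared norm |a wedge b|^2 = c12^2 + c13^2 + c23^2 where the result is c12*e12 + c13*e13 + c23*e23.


a wedge b = (a1*b2 - a2*b1)*e12 + (a1*b3 - a3*b1)*e13 + (a2*b3 - a3*b2)*e23
e12 coeff: (-2)*(-5) - 3*(-5) = 10 - (-15) = 25
e13 coeff: (-2)*(-3) - 4*(-5) = 6 - (-20) = 26
e23 coeff: 3*(-3) - 4*(-5) = -9 - (-20) = 11
|a wedge b|^2 = 25^2 + 26^2 + 11^2
= 625 + 676 + 121
= 1422


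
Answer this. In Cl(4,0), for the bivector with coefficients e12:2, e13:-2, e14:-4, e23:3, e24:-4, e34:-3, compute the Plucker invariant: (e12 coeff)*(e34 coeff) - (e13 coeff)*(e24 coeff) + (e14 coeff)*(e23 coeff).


Plucker relation: af - be + cd
a*f = 2*(-3) = -6
b*e = (-2)*(-4) = 8
c*d = (-4)*3 = -12
af - be + cd = -6 - 8 + (-12)
= -26


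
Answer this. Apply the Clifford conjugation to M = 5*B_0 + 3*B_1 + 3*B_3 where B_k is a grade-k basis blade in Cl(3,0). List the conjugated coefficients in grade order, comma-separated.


Clifford conjugate sign for grade k: (-1)^(k(k+1)/2)
Grade 0: (-1)^(0*1/2) = (-1)^0 = 1, coeff 5 -> 5
Grade 1: (-1)^(1*2/2) = (-1)^1 = -1, coeff 3 -> -3
Grade 3: (-1)^(3*4/2) = (-1)^6 = 1, coeff 3 -> 3
Conjugated coefficients: 5, -3, 3


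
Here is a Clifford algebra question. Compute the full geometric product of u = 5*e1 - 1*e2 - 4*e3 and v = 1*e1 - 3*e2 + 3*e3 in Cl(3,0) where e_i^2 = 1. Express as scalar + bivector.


In Cl(3,0): e_i^2 = 1, e_ie_j = -e_je_i for i != j.
Scalar part = u . v = 5*1 + (-1)*(-3) + (-4)*3
= 5 + 3 + (-12) = -4
e12 coeff = 5*(-3) - (-1)*1 = -15 - (-1) = -14
e13 coeff = 5*3 - (-4)*1 = 15 - (-4) = 19
e23 coeff = (-1)*3 - (-4)*(-3) = -3 - 12 = -15
uv = -4 - 14*e12 + 19*e13 - 15*e23


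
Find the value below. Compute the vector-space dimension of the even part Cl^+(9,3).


Even subalgebra dimension = 2^(n-1)
n = 9 + 3 = 12
2^(12 - 1) = 2^11 = 2048
Verification: sum of C(12,k) for even k = 1 + 66 + 495 + 924 + 495 + 66 + 1 = 2048
Result = 2048


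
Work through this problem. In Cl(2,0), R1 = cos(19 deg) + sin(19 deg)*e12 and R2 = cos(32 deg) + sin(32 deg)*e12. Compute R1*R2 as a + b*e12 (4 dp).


Same-plane rotors commute and their half-angles add:
R1*R2 = cos(a1 + a2) + sin(a1 + a2)*e12.
a1 + a2 = 19 + 32 = 51 deg
cos(51 deg) = 0.6293
sin(51 deg) = 0.7771
R1*R2 = 0.6293 + 0.7771*e12


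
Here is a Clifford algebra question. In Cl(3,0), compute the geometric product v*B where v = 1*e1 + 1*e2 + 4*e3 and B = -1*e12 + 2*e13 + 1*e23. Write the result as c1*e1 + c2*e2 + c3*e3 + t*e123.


vB has grade-1 (vector) and grade-3 (trivector) parts: vB = (v _| B) + (v ^ B).
Vector part <vB>_1:
  e1: -v2*b12 - v3*b13 = -(1)*(-1) - (4)*(2) = -7
  e2: v1*b12 - v3*b23 = (1)*(-1) - (4)*(1) = -5
  e3: v1*b13 + v2*b23 = (1)*(2) + (1)*(1) = 3
Trivector part <vB>_3:
  e123: v1*b23 - v2*b13 + v3*b12 = (1)*(1) - (1)*(2) + (4)*(-1) = -5
vB = -7*e1 - 5*e2 + 3*e3 - 5*e123


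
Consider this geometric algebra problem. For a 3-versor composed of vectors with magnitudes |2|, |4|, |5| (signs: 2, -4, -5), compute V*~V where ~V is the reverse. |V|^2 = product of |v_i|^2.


Each vector v_i has |v_i|^2 = s_i^2
Squared scales: 2^2 = 4, (-4)^2 = 16, (-5)^2 = 25
|V|^2 = 4 * 16 * 25
= 1600


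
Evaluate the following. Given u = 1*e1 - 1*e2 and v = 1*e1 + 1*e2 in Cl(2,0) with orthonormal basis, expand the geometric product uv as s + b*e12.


Expand: (1*e1 - 1*e2)(1*e1 + 1*e2)
= 1*1*e1e1 + 1*1*e1e2 + (-1)*1*e2e1 + (-1)*1*e2e2
Using e1^2 = e2^2 = 1, e2e1 = -e1e2:
Scalar part s = 1*1 + (-1)*1 = 1 + (-1) = 0
Bivector part b = 1*1 - (-1)*1 = 1 - (-1) = 2
uv = 0 + 2*e12


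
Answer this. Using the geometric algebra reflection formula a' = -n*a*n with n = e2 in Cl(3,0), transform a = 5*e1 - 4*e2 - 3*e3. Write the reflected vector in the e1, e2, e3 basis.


Reflection formula: a' = -n*a*n, with n = e2 (unit vector, n^2 = 1).
For reflection through hyperplane perp to e2:
The component along e2 flips sign, others stay.
a = (5, -4, -3)
a' = (5, 4, -3)
a' = 5*e1 + 4*e2 - 3*e3


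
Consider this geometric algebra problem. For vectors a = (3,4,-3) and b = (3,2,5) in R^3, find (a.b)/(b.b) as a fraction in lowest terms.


Projection coefficient = (a . b) / (b . b)
a . b = 3*3 + 4*2 + (-3)*5
= 9 + 8 + (-15) = 2
b . b = 3^2 + 2^2 + 5^2
= 9 + 4 + 25 = 38
Coefficient = 2/38
In lowest terms: 1/19


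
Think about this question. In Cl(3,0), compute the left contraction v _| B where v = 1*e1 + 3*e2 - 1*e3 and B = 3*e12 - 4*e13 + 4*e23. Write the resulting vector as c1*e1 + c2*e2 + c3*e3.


Left contraction v _| B = <vB>_1 (grade-1 part of the geometric product vB).
Using e1_|e12 = e2, e2_|e12 = -e1, e1_|e13 = e3, e3_|e13 = -e1, e2_|e23 = e3, e3_|e23 = -e2:
e1 coeff: -v2*b12 - v3*b13 = -(3)*(3) - (-1)*(-4) = -13
e2 coeff: v1*b12 - v3*b23 = (1)*(3) - (-1)*(4) = 7
e3 coeff: v1*b13 + v2*b23 = (1)*(-4) + (3)*(4) = 8
v _| B = -13*e1 + 7*e2 + 8*e3


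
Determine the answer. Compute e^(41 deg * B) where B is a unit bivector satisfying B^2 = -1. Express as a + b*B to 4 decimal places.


For a unit bivector B with B^2 = -1, the exponential series gives
e^(theta*B) = cos(theta) + sin(theta)*B (the GA analogue of Euler's formula).
theta = 41 degrees = 0.715585 rad
cos(41 deg) = 0.7547
sin(41 deg) = 0.6561
exp(theta*B) = 0.7547 + 0.6561*B


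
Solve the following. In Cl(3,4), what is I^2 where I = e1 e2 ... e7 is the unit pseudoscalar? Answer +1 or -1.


The pseudoscalar I = e1...e_n (product of all n generators) of Cl(p,q) satisfies I^2 = (-1)^(q + n(n-1)/2).
p = 3, q = 4, n = p + q = 7
n(n-1)/2 = 7 * 6 / 2 = 21
Exponent = q + n(n-1)/2 = 4 + 21 = 25
I^2 = (-1)^25 = -1


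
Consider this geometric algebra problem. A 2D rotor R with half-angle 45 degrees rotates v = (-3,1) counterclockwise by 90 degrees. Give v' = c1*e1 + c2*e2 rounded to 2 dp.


Rotor R = cos(45deg) - sin(45deg)*e12
Rotation angle theta = 2 * 45 = 90 degrees
v' = R*v*~R rotates v by theta.
cos(90deg) = 0.0000, sin(90deg) = 1.0000
v'_1 = -3*cos(90deg) - 1*sin(90deg)
= -3*0.0000 - 1*1.0000
= -1.00
v'_2 = -3*sin(90deg) + 1*cos(90deg)
= -3*1.0000 + 1*0.0000
= -3.00
v' = -1.00*e1 - 3.00*e2


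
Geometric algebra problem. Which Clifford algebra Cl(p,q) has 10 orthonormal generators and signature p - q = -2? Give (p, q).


We need p + q = 10 and p - q = -2.
Adding: 2p = 10 + (-2) = 8, so p = 4.
Then q = 10 - 4 = 6.
(p, q) = (4, 6)


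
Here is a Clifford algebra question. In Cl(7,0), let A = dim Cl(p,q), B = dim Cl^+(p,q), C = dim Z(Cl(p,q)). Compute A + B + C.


n = 7 + 0 = 7
Total dim = 2^7 = 128
Even subalgebra dim = 2^6 = 64
n is odd, so center dim = 2
Sum = 128 + 64 + 2 = 194


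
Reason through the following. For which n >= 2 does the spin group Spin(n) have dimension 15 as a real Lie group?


dim Spin(n) = dim so(n) = n(n-1)/2.
Solve n(n-1)/2 = 15, i.e. n^2 - n - 30 = 0.
Discriminant = 1 + 8*15 = 121
n = (1 + sqrt(121))/2 = (1 + 11)/2 = 6


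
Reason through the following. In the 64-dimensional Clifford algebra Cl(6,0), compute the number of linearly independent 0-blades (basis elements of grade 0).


Number of grade-k basis blades in Cl(p,q) with n = p + q is C(n, k).
n = 6 + 0 = 6
C(6, 0) = 6! / (0! * 6!)
= 720 / (1 * 720)
= 1


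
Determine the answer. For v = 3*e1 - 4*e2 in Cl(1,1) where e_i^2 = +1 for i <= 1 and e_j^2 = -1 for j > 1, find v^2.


v^2 = sum of c_i^2 * e_i^2
Positive signature terms (e_i^2 = +1): 3^2 = 9
Negative signature terms (e_j^2 = -1): (-4)^2 = 16
v^2 = 9 - 16 = -7


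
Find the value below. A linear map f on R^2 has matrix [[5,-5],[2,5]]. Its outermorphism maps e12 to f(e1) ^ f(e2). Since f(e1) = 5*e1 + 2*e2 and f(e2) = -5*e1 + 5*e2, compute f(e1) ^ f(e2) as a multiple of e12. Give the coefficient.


The outermorphism of a linear map f sends e1^e2 to f(e1)^f(e2).
f(e1) = 5*e1 + 2*e2
f(e2) = -5*e1 + 5*e2
f(e1) ^ f(e2) = (5*e1 + 2*e2) ^ (-5*e1 + 5*e2)
= 5*5*e12 + 2*(-5)*e21
= (25 - (-10))*e12
= 35*e12
Coefficient = 35


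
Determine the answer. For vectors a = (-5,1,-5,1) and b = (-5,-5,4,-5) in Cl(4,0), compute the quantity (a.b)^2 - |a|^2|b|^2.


a . b = (-5)*(-5) + 1*(-5) + (-5)*4 + 1*(-5)
= 25 + (-5) + (-20) + (-5) = -5
|a|^2 = (-5)^2 + 1^2 + (-5)^2 + 1^2 = 52
|b|^2 = (-5)^2 + (-5)^2 + 4^2 + (-5)^2 = 91
(a.b)^2 = (-5)^2 = 25
|a|^2 * |b|^2 = 52 * 91 = 4732
Result = 25 - 4732 = -4707


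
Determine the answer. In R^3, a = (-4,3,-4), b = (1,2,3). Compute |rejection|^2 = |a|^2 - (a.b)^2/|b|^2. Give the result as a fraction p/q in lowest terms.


|a|^2 = (-4)^2 + 3^2 + (-4)^2 = 41
|b|^2 = 1^2 + 2^2 + 3^2 = 14
a . b = (-4)*1 + 3*2 + (-4)*3 = -10
(a.b)^2 = (-10)^2 = 100
|rej|^2 = 41 - 100/14
= (574 - 100)/14
= 474/14
In lowest terms: 237/7


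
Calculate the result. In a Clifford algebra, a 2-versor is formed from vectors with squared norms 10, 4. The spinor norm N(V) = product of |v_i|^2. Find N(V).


Spinor norm N(V) = |v1|^2 * |v2|^2 * ... * |v2|^2
= 10 * 4
Running product: 10, 40
N(V) = 40


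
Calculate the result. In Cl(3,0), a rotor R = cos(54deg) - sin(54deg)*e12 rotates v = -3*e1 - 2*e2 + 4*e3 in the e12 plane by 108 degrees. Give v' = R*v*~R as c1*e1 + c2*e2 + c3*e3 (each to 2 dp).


Rotor R = cos(54deg) - sin(54deg)*e12
Rotation angle theta = 2 * 54 = 108 degrees in the e12 plane (e1 -> e2).
The component perpendicular to the plane (e3) is invariant: v'_3 = v3 = 4.00
cos(108deg) = -0.3090, sin(108deg) = 0.9511
v'_1 = v1*cos(theta) - v2*sin(theta) = -3*(-0.3090) - (-2)*0.9511 = 2.83
v'_2 = v1*sin(theta) + v2*cos(theta) = -3*0.9511 + (-2)*(-0.3090) = -2.24
v' = 2.83*e1 - 2.24*e2 + 4.00*e3


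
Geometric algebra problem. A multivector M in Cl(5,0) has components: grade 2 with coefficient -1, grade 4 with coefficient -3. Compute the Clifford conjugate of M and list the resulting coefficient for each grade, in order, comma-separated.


Clifford conjugate sign for grade k: (-1)^(k(k+1)/2)
Grade 2: (-1)^(2*3/2) = (-1)^3 = -1, coeff -1 -> 1
Grade 4: (-1)^(4*5/2) = (-1)^10 = 1, coeff -3 -> -3
Conjugated coefficients: 1, -3


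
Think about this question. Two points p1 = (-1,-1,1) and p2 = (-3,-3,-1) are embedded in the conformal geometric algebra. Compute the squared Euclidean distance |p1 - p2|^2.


p1 - p2 = (2, 2, 2)
|p1 - p2|^2 = 2^2 + 2^2 + 2^2
= 4 + 4 + 4
= 12


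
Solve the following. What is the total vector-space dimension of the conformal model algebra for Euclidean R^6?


The conformal model of R^6 uses Cl(7,1): the 6 Euclidean generators plus two extra orthogonal generators e+ (e+^2 = +1) and e- (e-^2 = -1), from which the null vectors e0, einf are built.
Number of generators m = 6 + 2 = 8.
dim Cl(p,q) = 2^m = 2^8 = 256


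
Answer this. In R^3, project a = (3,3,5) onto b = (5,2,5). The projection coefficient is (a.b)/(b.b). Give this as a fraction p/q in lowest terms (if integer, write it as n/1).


Projection coefficient = (a . b) / (b . b)
a . b = 3*5 + 3*2 + 5*5
= 15 + 6 + 25 = 46
b . b = 5^2 + 2^2 + 5^2
= 25 + 4 + 25 = 54
Coefficient = 46/54
In lowest terms: 23/27


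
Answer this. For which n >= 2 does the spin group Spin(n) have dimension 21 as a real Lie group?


dim Spin(n) = dim so(n) = n(n-1)/2.
Solve n(n-1)/2 = 21, i.e. n^2 - n - 42 = 0.
Discriminant = 1 + 8*21 = 169
n = (1 + sqrt(169))/2 = (1 + 13)/2 = 7


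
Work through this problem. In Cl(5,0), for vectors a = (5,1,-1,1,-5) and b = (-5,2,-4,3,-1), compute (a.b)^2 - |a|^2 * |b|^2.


a . b = 5*(-5) + 1*2 + (-1)*(-4) + 1*3 + (-5)*(-1)
= -25 + 2 + 4 + 3 + 5 = -11
|a|^2 = 5^2 + 1^2 + (-1)^2 + 1^2 + (-5)^2 = 53
|b|^2 = (-5)^2 + 2^2 + (-4)^2 + 3^2 + (-1)^2 = 55
(a.b)^2 = (-11)^2 = 121
|a|^2 * |b|^2 = 53 * 55 = 2915
Result = 121 - 2915 = -2794
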